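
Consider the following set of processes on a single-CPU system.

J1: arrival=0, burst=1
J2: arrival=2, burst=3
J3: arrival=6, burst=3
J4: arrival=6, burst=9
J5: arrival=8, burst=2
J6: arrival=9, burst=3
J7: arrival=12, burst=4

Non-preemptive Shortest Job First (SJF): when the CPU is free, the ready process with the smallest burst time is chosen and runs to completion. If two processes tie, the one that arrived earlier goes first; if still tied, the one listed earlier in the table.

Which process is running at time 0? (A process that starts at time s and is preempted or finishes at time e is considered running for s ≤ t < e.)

Timeline: | J1 0-1 | idle 1-2 | J2 2-5 | idle 5-6 | J3 6-9 | J5 9-11 | J6 11-14 | J7 14-18 | J4 18-27 |
Completion: J1=1  J2=5  J3=9  J4=27  J5=11  J6=14  J7=18
Turnaround (C−A): J1=1  J2=3  J3=3  J4=21  J5=3  J6=5  J7=6

J1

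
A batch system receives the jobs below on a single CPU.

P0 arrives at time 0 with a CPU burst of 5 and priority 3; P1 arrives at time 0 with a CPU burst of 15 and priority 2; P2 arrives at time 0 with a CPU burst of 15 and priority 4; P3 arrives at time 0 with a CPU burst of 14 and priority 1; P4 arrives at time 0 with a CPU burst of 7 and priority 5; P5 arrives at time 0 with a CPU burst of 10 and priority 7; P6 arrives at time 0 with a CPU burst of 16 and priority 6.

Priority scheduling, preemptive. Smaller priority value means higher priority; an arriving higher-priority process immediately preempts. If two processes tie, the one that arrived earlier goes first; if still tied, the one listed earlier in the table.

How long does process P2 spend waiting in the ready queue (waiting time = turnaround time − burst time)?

Timeline: | P3 0-14 | P1 14-29 | P0 29-34 | P2 34-49 | P4 49-56 | P6 56-72 | P5 72-82 |
Completion: P0=34  P1=29  P2=49  P3=14  P4=56  P5=82  P6=72
Waiting(P2) = turnaround − burst = 49 − 15 = 34

34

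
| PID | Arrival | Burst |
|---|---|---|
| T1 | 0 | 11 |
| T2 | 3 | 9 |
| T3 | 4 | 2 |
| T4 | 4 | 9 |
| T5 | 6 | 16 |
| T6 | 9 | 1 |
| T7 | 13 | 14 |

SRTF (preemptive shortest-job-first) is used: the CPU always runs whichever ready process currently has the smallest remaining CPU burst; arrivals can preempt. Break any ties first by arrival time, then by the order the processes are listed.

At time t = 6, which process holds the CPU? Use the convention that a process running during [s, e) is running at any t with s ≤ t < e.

T1

Schedule: | T1 0-4 | T3 4-6 | T1 6-9 | T6 9-10 | T1 10-14 | T2 14-23 | T4 23-32 | T7 32-46 | T5 46-62 |
Completion: T1=14  T2=23  T3=6  T4=32  T5=62  T6=10  T7=46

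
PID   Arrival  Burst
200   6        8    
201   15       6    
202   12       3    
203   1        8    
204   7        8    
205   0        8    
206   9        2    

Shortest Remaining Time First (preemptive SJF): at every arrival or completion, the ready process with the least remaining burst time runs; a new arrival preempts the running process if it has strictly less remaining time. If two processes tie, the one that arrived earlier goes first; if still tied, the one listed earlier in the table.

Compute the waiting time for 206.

0

Schedule: | 205 0-8 | 203 8-9 | 206 9-11 | 203 11-12 | 202 12-15 | 203 15-21 | 201 21-27 | 200 27-35 | 204 35-43 |
Completion: 200=35  201=27  202=15  203=21  204=43  205=8  206=11
Turnaround (C−A): 200=29  201=12  202=3  203=20  204=36  205=8  206=2
Waiting(206) = turnaround − burst = 2 − 2 = 0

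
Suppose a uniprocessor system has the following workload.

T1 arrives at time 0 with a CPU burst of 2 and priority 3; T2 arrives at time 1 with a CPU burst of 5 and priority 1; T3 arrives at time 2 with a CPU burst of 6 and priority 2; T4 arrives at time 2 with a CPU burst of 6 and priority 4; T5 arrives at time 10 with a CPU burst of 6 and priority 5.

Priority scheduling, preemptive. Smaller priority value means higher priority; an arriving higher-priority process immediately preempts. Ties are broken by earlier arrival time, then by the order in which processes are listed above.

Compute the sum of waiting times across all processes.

Gantt: | T1 0-1 | T2 1-6 | T3 6-12 | T1 12-13 | T4 13-19 | T5 19-25 |
Completion: T1=13  T2=6  T3=12  T4=19  T5=25
Turnaround (C−A): T1=13  T2=5  T3=10  T4=17  T5=15
Waiting = turnaround − burst: T1=11, T2=0, T3=4, T4=11, T5=9
Total waiting = 11 + 0 + 4 + 11 + 9 = 35

35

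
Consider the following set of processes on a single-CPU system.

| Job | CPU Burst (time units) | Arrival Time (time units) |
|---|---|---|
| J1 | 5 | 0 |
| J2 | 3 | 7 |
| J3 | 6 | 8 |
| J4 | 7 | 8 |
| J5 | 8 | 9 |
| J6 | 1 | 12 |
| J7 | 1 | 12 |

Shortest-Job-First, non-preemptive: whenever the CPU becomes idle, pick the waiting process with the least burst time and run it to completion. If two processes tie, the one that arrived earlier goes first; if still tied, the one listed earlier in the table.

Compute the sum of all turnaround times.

Timeline: | J1 0-5 | idle 5-7 | J2 7-10 | J3 10-16 | J6 16-17 | J7 17-18 | J4 18-25 | J5 25-33 |
Completion: J1=5  J2=10  J3=16  J4=25  J5=33  J6=17  J7=18
Turnaround (C−A): J1=5  J2=3  J3=8  J4=17  J5=24  J6=5  J7=6
Turnaround = completion − arrival: J1=5, J2=3, J3=8, J4=17, J5=24, J6=5, J7=6
Total turnaround = 5 + 3 + 8 + 17 + 24 + 5 + 6 = 68

68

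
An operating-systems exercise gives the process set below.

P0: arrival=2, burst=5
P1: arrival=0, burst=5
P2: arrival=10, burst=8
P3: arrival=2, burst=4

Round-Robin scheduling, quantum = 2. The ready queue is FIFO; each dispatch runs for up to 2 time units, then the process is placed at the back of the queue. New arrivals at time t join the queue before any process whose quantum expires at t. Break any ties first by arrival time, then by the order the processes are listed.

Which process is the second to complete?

P1

Timeline: | P1 0-2 | P0 2-4 | P3 4-6 | P1 6-8 | P0 8-10 | P3 10-12 | P1 12-13 | P2 13-15 | P0 15-16 | P2 16-22 |
Completion: P0=16  P1=13  P2=22  P3=12
Turnaround (C−A): P0=14  P1=13  P2=12  P3=10
Finish order: P3 → P1 → P0 → P2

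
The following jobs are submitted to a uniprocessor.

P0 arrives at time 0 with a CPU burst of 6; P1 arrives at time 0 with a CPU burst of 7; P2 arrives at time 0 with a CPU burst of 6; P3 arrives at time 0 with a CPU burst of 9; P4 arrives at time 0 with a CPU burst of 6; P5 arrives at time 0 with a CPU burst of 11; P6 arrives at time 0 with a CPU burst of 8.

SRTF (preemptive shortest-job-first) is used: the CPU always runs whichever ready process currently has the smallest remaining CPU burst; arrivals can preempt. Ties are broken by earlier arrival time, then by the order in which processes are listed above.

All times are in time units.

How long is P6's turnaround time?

33

Schedule: | P0 0-6 | P2 6-12 | P4 12-18 | P1 18-25 | P6 25-33 | P3 33-42 | P5 42-53 |
Completion: P0=6  P1=25  P2=12  P3=42  P4=18  P5=53  P6=33
Turnaround (C−A): P0=6  P1=25  P2=12  P3=42  P4=18  P5=53  P6=33
Turnaround(P6) = completion − arrival = 33 − 0 = 33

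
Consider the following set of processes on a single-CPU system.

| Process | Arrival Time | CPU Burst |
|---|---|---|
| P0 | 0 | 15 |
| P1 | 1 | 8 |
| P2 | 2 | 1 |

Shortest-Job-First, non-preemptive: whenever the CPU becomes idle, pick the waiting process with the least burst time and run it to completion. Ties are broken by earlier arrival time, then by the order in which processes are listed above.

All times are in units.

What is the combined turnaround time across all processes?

Schedule: | P0 0-15 | P2 15-16 | P1 16-24 |
Completion: P0=15  P1=24  P2=16
Turnaround = completion − arrival: P0=15, P1=23, P2=14
Total turnaround = 15 + 23 + 14 = 52

52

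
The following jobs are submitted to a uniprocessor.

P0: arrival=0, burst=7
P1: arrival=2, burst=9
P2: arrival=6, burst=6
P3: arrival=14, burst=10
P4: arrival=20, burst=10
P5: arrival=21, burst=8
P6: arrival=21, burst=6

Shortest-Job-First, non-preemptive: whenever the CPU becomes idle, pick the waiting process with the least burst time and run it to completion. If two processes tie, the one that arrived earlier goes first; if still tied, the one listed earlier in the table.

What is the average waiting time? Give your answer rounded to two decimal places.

9.71

Timeline: | P0 0-7 | P2 7-13 | P1 13-22 | P6 22-28 | P5 28-36 | P3 36-46 | P4 46-56 |
Completion: P0=7  P1=22  P2=13  P3=46  P4=56  P5=36  P6=28
Turnaround (C−A): P0=7  P1=20  P2=7  P3=32  P4=36  P5=15  P6=7
Waiting times: P0=0, P1=11, P2=1, P3=22, P4=26, P5=7, P6=1
Average waiting = (0+11+1+22+26+7+1) / 7 = 68/7 = 9.71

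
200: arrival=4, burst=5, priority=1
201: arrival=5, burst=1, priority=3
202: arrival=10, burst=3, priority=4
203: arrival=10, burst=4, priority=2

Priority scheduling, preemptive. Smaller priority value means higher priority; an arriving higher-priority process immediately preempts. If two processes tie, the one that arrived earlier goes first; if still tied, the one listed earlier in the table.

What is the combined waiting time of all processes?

8

Schedule: | idle 0-4 | 200 4-9 | 201 9-10 | 203 10-14 | 202 14-17 |
Completion: 200=9  201=10  202=17  203=14
Turnaround (C−A): 200=5  201=5  202=7  203=4
Waiting = turnaround − burst: 200=0, 201=4, 202=4, 203=0
Total waiting = 0 + 4 + 4 + 0 = 8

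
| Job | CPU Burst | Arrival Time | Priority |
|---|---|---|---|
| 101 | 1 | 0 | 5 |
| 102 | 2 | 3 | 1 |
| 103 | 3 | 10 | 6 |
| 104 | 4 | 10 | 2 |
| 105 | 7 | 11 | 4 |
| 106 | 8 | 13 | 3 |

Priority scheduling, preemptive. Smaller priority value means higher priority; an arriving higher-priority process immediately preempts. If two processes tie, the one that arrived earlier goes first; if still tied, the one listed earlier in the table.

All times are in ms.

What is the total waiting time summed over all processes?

Schedule: | 101 0-1 | idle 1-3 | 102 3-5 | idle 5-10 | 104 10-14 | 106 14-22 | 105 22-29 | 103 29-32 |
Completion: 101=1  102=5  103=32  104=14  105=29  106=22
Waiting = turnaround − burst: 101=0, 102=0, 103=19, 104=0, 105=11, 106=1
Total waiting = 0 + 0 + 19 + 0 + 11 + 1 = 31

31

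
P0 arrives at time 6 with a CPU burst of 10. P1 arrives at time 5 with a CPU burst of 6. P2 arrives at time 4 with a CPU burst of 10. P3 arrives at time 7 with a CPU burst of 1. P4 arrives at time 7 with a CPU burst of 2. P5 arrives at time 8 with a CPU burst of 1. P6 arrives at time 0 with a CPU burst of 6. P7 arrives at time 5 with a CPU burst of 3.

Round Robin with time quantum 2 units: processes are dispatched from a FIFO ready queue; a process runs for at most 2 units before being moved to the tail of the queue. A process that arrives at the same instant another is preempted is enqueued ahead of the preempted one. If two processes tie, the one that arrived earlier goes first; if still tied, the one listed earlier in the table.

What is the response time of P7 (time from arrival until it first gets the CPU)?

Gantt: | P6 0-4 | P2 4-6 | P6 6-8 | P1 8-10 | P7 10-12 | P0 12-14 | P2 14-16 | P3 16-17 | P4 17-19 | P5 19-20 | P1 20-22 | P7 22-23 | P0 23-25 | P2 25-27 | P1 27-29 | P0 29-31 | P2 31-33 | P0 33-35 | P2 35-37 | P0 37-39 |
Completion: P0=39  P1=29  P2=37  P3=17  P4=19  P5=20  P6=8  P7=23
Response(P7) = first start − arrival = 10 − 5 = 5

5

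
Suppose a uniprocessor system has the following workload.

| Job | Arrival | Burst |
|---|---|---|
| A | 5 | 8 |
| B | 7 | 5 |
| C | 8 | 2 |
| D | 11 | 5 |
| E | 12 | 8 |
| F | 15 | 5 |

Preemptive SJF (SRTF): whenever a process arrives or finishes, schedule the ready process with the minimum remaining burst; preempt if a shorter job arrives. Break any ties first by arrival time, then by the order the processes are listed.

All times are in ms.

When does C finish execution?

Schedule: | idle 0-5 | A 5-7 | B 7-8 | C 8-10 | B 10-14 | D 14-19 | F 19-24 | A 24-30 | E 30-38 |
Completion: A=30  B=14  C=10  D=19  E=38  F=24
Turnaround (C−A): A=25  B=7  C=2  D=8  E=26  F=9

10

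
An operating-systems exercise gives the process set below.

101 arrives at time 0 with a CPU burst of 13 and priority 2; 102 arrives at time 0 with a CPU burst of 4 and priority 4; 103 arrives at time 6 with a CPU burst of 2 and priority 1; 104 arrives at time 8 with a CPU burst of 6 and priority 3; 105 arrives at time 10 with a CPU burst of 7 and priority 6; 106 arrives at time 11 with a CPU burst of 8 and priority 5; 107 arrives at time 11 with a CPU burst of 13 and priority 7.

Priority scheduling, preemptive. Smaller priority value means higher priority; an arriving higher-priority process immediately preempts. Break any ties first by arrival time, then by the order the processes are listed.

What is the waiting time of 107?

29

Timeline: | 101 0-6 | 103 6-8 | 101 8-15 | 104 15-21 | 102 21-25 | 106 25-33 | 105 33-40 | 107 40-53 |
Completion: 101=15  102=25  103=8  104=21  105=40  106=33  107=53
Waiting(107) = turnaround − burst = 42 − 13 = 29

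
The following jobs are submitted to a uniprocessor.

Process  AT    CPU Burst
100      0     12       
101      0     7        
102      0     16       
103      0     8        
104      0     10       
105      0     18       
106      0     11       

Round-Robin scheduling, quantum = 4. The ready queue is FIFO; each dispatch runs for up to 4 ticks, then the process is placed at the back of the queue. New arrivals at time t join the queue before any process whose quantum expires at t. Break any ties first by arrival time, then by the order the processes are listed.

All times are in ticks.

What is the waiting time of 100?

47

Timeline: | 100 0-4 | 101 4-8 | 102 8-12 | 103 12-16 | 104 16-20 | 105 20-24 | 106 24-28 | 100 28-32 | 101 32-35 | 102 35-39 | 103 39-43 | 104 43-47 | 105 47-51 | 106 51-55 | 100 55-59 | 102 59-63 | 104 63-65 | 105 65-69 | 106 69-72 | 102 72-76 | 105 76-82 |
Completion: 100=59  101=35  102=76  103=43  104=65  105=82  106=72
Waiting(100) = turnaround − burst = 59 − 12 = 47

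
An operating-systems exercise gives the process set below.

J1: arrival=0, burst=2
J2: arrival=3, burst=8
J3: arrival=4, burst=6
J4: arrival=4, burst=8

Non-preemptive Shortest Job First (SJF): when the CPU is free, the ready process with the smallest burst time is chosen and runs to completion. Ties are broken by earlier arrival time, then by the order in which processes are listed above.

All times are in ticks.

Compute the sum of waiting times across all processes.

20

Schedule: | J1 0-2 | idle 2-3 | J2 3-11 | J3 11-17 | J4 17-25 |
Completion: J1=2  J2=11  J3=17  J4=25
Turnaround (C−A): J1=2  J2=8  J3=13  J4=21
Waiting = turnaround − burst: J1=0, J2=0, J3=7, J4=13
Total waiting = 0 + 0 + 7 + 13 = 20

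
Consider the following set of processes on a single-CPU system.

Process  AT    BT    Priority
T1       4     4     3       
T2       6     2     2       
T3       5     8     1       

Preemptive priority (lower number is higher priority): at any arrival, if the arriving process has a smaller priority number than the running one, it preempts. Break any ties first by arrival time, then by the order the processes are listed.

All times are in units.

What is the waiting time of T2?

7

Schedule: | idle 0-4 | T1 4-5 | T3 5-13 | T2 13-15 | T1 15-18 |
Completion: T1=18  T2=15  T3=13
Waiting(T2) = turnaround − burst = 9 − 2 = 7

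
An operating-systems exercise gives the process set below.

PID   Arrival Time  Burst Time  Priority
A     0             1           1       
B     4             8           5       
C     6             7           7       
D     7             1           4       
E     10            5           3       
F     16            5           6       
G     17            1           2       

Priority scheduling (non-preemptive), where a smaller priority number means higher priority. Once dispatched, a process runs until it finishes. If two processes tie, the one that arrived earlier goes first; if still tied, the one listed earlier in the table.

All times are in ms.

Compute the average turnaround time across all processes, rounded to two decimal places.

8.86

Schedule: | A 0-1 | idle 1-4 | B 4-12 | E 12-17 | G 17-18 | D 18-19 | F 19-24 | C 24-31 |
Completion: A=1  B=12  C=31  D=19  E=17  F=24  G=18
Turnaround (C−A): A=1  B=8  C=25  D=12  E=7  F=8  G=1
Turnaround times: A=1, B=8, C=25, D=12, E=7, F=8, G=1
Average turnaround = (1+8+25+12+7+8+1) / 7 = 62/7 = 8.86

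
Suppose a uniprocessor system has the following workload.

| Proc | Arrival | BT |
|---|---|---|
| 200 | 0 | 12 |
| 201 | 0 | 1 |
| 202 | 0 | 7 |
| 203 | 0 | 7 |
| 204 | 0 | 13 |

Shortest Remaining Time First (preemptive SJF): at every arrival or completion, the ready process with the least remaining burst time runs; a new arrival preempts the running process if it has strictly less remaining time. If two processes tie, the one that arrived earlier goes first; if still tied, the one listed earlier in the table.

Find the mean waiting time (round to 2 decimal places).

Gantt: | 201 0-1 | 202 1-8 | 203 8-15 | 200 15-27 | 204 27-40 |
Completion: 200=27  201=1  202=8  203=15  204=40
Waiting times: 200=15, 201=0, 202=1, 203=8, 204=27
Average waiting = (15+0+1+8+27) / 5 = 51/5 = 10.20

10.20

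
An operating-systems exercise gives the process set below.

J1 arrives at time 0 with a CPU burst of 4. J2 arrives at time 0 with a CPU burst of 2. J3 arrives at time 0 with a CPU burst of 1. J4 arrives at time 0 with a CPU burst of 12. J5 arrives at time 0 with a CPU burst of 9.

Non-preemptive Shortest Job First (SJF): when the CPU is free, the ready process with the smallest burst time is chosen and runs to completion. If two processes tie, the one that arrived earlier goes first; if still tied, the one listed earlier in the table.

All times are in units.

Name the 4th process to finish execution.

Gantt: | J3 0-1 | J2 1-3 | J1 3-7 | J5 7-16 | J4 16-28 |
Completion: J1=7  J2=3  J3=1  J4=28  J5=16
Finish order: J3 → J2 → J1 → J5 → J4

J5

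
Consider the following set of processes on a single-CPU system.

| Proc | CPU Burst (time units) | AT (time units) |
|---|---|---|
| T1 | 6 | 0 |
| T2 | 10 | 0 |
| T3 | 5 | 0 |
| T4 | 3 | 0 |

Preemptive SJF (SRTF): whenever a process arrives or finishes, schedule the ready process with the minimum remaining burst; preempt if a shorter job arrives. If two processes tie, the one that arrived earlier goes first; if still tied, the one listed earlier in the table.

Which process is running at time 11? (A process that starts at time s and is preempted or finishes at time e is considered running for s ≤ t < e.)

T1

Schedule: | T4 0-3 | T3 3-8 | T1 8-14 | T2 14-24 |
Completion: T1=14  T2=24  T3=8  T4=3
Turnaround (C−A): T1=14  T2=24  T3=8  T4=3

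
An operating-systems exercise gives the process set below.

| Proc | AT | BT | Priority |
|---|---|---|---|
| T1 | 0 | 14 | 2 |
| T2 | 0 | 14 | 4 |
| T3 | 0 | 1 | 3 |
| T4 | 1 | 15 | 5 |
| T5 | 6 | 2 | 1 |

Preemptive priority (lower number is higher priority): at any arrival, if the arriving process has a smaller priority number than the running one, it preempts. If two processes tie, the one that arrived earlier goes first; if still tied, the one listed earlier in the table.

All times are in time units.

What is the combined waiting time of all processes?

65

Gantt: | T1 0-6 | T5 6-8 | T1 8-16 | T3 16-17 | T2 17-31 | T4 31-46 |
Completion: T1=16  T2=31  T3=17  T4=46  T5=8
Turnaround (C−A): T1=16  T2=31  T3=17  T4=45  T5=2
Waiting = turnaround − burst: T1=2, T2=17, T3=16, T4=30, T5=0
Total waiting = 2 + 17 + 16 + 30 + 0 = 65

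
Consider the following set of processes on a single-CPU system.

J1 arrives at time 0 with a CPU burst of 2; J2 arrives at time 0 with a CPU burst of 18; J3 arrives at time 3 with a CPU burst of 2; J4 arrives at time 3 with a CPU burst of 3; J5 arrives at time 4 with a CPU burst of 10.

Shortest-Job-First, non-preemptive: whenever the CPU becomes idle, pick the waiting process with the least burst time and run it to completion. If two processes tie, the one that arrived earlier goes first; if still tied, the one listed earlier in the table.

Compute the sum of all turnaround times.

Schedule: | J1 0-2 | J2 2-20 | J3 20-22 | J4 22-25 | J5 25-35 |
Completion: J1=2  J2=20  J3=22  J4=25  J5=35
Turnaround (C−A): J1=2  J2=20  J3=19  J4=22  J5=31
Turnaround = completion − arrival: J1=2, J2=20, J3=19, J4=22, J5=31
Total turnaround = 2 + 20 + 19 + 22 + 31 = 94

94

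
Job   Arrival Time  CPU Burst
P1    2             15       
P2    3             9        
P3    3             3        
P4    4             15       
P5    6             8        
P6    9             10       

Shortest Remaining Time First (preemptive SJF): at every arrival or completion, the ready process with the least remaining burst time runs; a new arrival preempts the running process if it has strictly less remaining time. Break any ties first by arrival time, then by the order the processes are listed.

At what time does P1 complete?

Timeline: | idle 0-2 | P1 2-3 | P3 3-6 | P5 6-14 | P2 14-23 | P6 23-33 | P1 33-47 | P4 47-62 |
Completion: P1=47  P2=23  P3=6  P4=62  P5=14  P6=33
Turnaround (C−A): P1=45  P2=20  P3=3  P4=58  P5=8  P6=24

47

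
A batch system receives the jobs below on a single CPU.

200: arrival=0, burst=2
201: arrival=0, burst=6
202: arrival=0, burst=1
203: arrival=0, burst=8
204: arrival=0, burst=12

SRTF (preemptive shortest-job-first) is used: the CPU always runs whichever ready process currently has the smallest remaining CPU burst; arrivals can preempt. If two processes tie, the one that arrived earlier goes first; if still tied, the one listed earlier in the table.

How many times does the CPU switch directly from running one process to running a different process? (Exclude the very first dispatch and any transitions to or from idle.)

4

Schedule: | 202 0-1 | 200 1-3 | 201 3-9 | 203 9-17 | 204 17-29 |
Completion: 200=3  201=9  202=1  203=17  204=29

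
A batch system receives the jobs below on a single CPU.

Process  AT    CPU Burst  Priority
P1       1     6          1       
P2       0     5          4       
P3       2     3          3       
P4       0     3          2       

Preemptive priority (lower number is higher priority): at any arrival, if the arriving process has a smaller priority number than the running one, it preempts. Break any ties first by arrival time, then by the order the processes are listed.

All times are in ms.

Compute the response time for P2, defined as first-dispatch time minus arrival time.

12

Schedule: | P4 0-1 | P1 1-7 | P4 7-9 | P3 9-12 | P2 12-17 |
Completion: P1=7  P2=17  P3=12  P4=9
Response(P2) = first start − arrival = 12 − 0 = 12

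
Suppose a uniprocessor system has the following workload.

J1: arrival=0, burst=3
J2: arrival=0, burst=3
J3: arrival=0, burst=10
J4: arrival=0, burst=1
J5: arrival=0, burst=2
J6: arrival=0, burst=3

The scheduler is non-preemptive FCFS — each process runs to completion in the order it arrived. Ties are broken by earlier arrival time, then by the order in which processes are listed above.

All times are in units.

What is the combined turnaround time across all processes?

83

Timeline: | J1 0-3 | J2 3-6 | J3 6-16 | J4 16-17 | J5 17-19 | J6 19-22 |
Completion: J1=3  J2=6  J3=16  J4=17  J5=19  J6=22
Turnaround = completion − arrival: J1=3, J2=6, J3=16, J4=17, J5=19, J6=22
Total turnaround = 3 + 6 + 16 + 17 + 19 + 22 = 83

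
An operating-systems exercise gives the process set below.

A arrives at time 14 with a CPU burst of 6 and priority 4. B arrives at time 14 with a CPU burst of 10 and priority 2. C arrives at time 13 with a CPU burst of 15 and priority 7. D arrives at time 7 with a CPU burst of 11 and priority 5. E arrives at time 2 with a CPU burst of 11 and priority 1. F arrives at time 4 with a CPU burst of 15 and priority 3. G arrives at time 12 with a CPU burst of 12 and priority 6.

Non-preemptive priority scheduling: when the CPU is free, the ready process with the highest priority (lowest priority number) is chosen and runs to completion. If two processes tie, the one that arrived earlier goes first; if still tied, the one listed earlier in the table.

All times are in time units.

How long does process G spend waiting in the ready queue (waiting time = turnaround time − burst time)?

43

Gantt: | idle 0-2 | E 2-13 | F 13-28 | B 28-38 | A 38-44 | D 44-55 | G 55-67 | C 67-82 |
Completion: A=44  B=38  C=82  D=55  E=13  F=28  G=67
Waiting(G) = turnaround − burst = 55 − 12 = 43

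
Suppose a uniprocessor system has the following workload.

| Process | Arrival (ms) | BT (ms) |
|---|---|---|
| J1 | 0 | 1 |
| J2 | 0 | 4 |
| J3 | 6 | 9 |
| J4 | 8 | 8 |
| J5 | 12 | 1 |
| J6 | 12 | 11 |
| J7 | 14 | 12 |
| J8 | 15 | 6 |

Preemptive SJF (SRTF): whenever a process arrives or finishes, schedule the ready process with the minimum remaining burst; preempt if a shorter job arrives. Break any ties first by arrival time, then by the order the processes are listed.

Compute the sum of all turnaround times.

Gantt: | J1 0-1 | J2 1-5 | idle 5-6 | J3 6-12 | J5 12-13 | J3 13-16 | J8 16-22 | J4 22-30 | J6 30-41 | J7 41-53 |
Completion: J1=1  J2=5  J3=16  J4=30  J5=13  J6=41  J7=53  J8=22
Turnaround = completion − arrival: J1=1, J2=5, J3=10, J4=22, J5=1, J6=29, J7=39, J8=7
Total turnaround = 1 + 5 + 10 + 22 + 1 + 29 + 39 + 7 = 114

114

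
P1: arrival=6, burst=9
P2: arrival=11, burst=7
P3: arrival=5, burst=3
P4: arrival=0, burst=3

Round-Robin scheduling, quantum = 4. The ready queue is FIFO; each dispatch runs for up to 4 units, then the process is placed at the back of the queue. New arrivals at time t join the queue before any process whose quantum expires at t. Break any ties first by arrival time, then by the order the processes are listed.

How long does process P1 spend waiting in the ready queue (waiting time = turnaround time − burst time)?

Timeline: | P4 0-3 | idle 3-5 | P3 5-8 | P1 8-12 | P2 12-16 | P1 16-20 | P2 20-23 | P1 23-24 |
Completion: P1=24  P2=23  P3=8  P4=3
Turnaround (C−A): P1=18  P2=12  P3=3  P4=3
Waiting(P1) = turnaround − burst = 18 − 9 = 9

9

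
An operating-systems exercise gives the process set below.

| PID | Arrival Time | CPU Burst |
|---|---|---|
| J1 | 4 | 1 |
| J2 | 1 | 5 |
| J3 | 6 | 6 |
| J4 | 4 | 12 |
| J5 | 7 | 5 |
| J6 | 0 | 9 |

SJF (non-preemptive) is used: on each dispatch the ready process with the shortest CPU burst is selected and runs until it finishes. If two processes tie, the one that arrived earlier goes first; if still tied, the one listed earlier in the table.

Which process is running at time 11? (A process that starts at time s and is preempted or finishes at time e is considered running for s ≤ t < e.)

J2

Timeline: | J6 0-9 | J1 9-10 | J2 10-15 | J5 15-20 | J3 20-26 | J4 26-38 |
Completion: J1=10  J2=15  J3=26  J4=38  J5=20  J6=9
Turnaround (C−A): J1=6  J2=14  J3=20  J4=34  J5=13  J6=9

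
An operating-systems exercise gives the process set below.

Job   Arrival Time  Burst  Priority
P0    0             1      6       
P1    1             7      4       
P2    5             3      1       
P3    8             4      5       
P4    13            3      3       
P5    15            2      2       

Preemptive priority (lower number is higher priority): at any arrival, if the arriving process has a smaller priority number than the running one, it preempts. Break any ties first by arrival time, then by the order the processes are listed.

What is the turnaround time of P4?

Timeline: | P0 0-1 | P1 1-5 | P2 5-8 | P1 8-11 | P3 11-13 | P4 13-15 | P5 15-17 | P4 17-18 | P3 18-20 |
Completion: P0=1  P1=11  P2=8  P3=20  P4=18  P5=17
Turnaround (C−A): P0=1  P1=10  P2=3  P3=12  P4=5  P5=2
Turnaround(P4) = completion − arrival = 18 − 13 = 5

5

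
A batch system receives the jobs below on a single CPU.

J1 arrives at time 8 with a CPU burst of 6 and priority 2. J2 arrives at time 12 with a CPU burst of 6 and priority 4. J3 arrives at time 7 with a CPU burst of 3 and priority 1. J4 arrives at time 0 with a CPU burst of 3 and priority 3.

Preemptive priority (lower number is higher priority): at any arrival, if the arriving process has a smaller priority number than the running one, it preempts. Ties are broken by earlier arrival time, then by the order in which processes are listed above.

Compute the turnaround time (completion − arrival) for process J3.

3

Timeline: | J4 0-3 | idle 3-7 | J3 7-10 | J1 10-16 | J2 16-22 |
Completion: J1=16  J2=22  J3=10  J4=3
Turnaround (C−A): J1=8  J2=10  J3=3  J4=3
Turnaround(J3) = completion − arrival = 10 − 7 = 3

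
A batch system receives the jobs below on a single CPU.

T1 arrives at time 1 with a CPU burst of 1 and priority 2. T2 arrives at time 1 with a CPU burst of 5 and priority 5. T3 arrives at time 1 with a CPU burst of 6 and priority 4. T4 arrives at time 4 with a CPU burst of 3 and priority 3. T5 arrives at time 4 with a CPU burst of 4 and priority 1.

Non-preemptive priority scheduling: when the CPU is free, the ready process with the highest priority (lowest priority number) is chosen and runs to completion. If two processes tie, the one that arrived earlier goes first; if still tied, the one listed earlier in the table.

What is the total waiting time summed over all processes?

Schedule: | idle 0-1 | T1 1-2 | T3 2-8 | T5 8-12 | T4 12-15 | T2 15-20 |
Completion: T1=2  T2=20  T3=8  T4=15  T5=12
Waiting = turnaround − burst: T1=0, T2=14, T3=1, T4=8, T5=4
Total waiting = 0 + 14 + 1 + 8 + 4 = 27

27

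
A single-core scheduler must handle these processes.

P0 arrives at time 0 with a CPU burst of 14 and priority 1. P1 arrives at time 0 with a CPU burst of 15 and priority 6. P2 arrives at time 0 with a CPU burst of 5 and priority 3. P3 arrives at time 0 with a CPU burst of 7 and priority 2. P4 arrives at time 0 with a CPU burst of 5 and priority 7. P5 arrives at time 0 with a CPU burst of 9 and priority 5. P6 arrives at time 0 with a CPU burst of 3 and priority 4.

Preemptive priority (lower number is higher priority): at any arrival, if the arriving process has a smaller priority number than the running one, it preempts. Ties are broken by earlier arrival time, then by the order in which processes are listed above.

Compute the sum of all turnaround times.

Timeline: | P0 0-14 | P3 14-21 | P2 21-26 | P6 26-29 | P5 29-38 | P1 38-53 | P4 53-58 |
Completion: P0=14  P1=53  P2=26  P3=21  P4=58  P5=38  P6=29
Turnaround (C−A): P0=14  P1=53  P2=26  P3=21  P4=58  P5=38  P6=29
Turnaround = completion − arrival: P0=14, P1=53, P2=26, P3=21, P4=58, P5=38, P6=29
Total turnaround = 14 + 53 + 26 + 21 + 58 + 38 + 29 = 239

239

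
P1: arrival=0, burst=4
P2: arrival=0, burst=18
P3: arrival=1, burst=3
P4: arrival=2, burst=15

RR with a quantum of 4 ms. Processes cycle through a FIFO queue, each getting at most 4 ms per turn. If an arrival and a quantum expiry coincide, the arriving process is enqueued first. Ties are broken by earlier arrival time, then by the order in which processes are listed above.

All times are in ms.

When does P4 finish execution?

38

Timeline: | P1 0-4 | P2 4-8 | P3 8-11 | P4 11-15 | P2 15-19 | P4 19-23 | P2 23-27 | P4 27-31 | P2 31-35 | P4 35-38 | P2 38-40 |
Completion: P1=4  P2=40  P3=11  P4=38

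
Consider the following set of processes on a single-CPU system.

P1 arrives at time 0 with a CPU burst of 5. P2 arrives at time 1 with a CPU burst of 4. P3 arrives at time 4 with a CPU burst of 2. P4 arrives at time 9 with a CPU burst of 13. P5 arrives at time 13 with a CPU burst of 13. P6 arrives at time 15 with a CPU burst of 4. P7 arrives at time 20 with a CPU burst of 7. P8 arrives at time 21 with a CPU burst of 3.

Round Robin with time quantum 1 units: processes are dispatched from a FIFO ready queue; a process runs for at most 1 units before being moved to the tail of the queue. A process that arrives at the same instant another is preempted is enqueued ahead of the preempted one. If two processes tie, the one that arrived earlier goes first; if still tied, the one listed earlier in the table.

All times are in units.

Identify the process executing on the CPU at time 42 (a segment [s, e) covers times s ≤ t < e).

P7

Timeline: | P1 0-1 | P2 1-2 | P1 2-3 | P2 3-4 | P1 4-5 | P3 5-6 | P2 6-7 | P1 7-8 | P3 8-9 | P2 9-10 | P1 10-11 | P4 11-13 | P5 13-14 | P4 14-15 | P5 15-16 | P6 16-17 | P4 17-18 | P5 18-19 | P6 19-20 | P4 20-21 | P5 21-22 | P7 22-23 | P6 23-24 | P8 24-25 | P4 25-26 | P5 26-27 | P7 27-28 | P6 28-29 | P8 29-30 | P4 30-31 | P5 31-32 | P7 32-33 | P8 33-34 | P4 34-35 | P5 35-36 | P7 36-37 | P4 37-38 | P5 38-39 | P7 39-40 | P4 40-41 | P5 41-42 | P7 42-43 | P4 43-44 | P5 44-45 | P7 45-46 | P4 46-47 | P5 47-48 | P4 48-49 | P5 49-51 |
Completion: P1=11  P2=10  P3=9  P4=49  P5=51  P6=29  P7=46  P8=34
Turnaround (C−A): P1=11  P2=9  P3=5  P4=40  P5=38  P6=14  P7=26  P8=13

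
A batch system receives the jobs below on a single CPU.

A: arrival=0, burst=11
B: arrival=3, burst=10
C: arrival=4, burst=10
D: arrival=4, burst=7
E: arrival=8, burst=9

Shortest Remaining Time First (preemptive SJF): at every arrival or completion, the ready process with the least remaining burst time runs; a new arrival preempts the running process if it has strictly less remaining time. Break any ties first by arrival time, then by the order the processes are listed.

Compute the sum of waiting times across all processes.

74

Schedule: | A 0-11 | D 11-18 | E 18-27 | B 27-37 | C 37-47 |
Completion: A=11  B=37  C=47  D=18  E=27
Waiting = turnaround − burst: A=0, B=24, C=33, D=7, E=10
Total waiting = 0 + 24 + 33 + 7 + 10 = 74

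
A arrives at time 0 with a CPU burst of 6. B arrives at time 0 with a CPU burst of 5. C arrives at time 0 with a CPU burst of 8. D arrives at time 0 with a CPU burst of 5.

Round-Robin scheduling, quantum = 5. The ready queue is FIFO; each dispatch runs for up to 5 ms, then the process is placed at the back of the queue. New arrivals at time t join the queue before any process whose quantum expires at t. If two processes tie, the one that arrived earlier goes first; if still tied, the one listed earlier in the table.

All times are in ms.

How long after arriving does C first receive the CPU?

Schedule: | A 0-5 | B 5-10 | C 10-15 | D 15-20 | A 20-21 | C 21-24 |
Completion: A=21  B=10  C=24  D=20
Response(C) = first start − arrival = 10 − 0 = 10

10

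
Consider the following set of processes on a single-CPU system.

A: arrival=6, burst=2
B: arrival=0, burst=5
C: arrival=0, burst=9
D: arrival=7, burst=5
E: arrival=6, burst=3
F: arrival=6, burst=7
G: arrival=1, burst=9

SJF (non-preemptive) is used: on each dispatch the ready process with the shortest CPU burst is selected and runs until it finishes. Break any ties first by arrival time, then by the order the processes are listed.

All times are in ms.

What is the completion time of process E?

Schedule: | B 0-5 | C 5-14 | A 14-16 | E 16-19 | D 19-24 | F 24-31 | G 31-40 |
Completion: A=16  B=5  C=14  D=24  E=19  F=31  G=40
Turnaround (C−A): A=10  B=5  C=14  D=17  E=13  F=25  G=39

19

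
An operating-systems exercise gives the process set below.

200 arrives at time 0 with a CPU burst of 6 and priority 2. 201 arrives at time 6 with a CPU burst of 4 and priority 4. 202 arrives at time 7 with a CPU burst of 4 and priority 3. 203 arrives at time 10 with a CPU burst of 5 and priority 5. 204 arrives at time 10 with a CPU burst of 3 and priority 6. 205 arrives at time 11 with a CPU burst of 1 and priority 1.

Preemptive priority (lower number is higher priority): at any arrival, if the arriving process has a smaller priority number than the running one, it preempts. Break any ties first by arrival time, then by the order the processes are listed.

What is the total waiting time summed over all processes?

Timeline: | 200 0-6 | 201 6-7 | 202 7-11 | 205 11-12 | 201 12-15 | 203 15-20 | 204 20-23 |
Completion: 200=6  201=15  202=11  203=20  204=23  205=12
Turnaround (C−A): 200=6  201=9  202=4  203=10  204=13  205=1
Waiting = turnaround − burst: 200=0, 201=5, 202=0, 203=5, 204=10, 205=0
Total waiting = 0 + 5 + 0 + 5 + 10 + 0 = 20

20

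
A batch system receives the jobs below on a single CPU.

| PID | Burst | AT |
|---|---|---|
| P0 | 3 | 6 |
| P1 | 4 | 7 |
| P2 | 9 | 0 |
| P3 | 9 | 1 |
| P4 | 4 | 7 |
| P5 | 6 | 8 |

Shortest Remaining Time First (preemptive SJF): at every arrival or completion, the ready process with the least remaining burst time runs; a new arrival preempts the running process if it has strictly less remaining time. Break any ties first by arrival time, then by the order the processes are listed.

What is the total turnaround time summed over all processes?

89

Schedule: | P2 0-9 | P0 9-12 | P1 12-16 | P4 16-20 | P5 20-26 | P3 26-35 |
Completion: P0=12  P1=16  P2=9  P3=35  P4=20  P5=26
Turnaround (C−A): P0=6  P1=9  P2=9  P3=34  P4=13  P5=18
Turnaround = completion − arrival: P0=6, P1=9, P2=9, P3=34, P4=13, P5=18
Total turnaround = 6 + 9 + 9 + 34 + 13 + 18 = 89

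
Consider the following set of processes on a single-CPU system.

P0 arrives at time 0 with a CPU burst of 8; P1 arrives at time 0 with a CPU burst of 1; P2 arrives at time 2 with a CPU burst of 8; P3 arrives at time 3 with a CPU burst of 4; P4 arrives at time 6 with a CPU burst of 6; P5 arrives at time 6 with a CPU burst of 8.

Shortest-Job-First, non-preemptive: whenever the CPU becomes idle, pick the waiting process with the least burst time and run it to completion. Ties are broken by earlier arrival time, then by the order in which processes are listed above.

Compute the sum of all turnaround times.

Timeline: | P1 0-1 | P0 1-9 | P3 9-13 | P4 13-19 | P2 19-27 | P5 27-35 |
Completion: P0=9  P1=1  P2=27  P3=13  P4=19  P5=35
Turnaround = completion − arrival: P0=9, P1=1, P2=25, P3=10, P4=13, P5=29
Total turnaround = 9 + 1 + 25 + 10 + 13 + 29 = 87

87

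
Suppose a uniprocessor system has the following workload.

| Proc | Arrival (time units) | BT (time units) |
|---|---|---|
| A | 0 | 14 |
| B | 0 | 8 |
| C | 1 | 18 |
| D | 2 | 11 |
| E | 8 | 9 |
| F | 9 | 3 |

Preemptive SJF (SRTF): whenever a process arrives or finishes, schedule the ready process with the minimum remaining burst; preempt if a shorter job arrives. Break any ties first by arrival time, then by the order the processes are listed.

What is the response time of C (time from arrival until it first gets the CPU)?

Schedule: | B 0-8 | E 8-9 | F 9-12 | E 12-20 | D 20-31 | A 31-45 | C 45-63 |
Completion: A=45  B=8  C=63  D=31  E=20  F=12
Turnaround (C−A): A=45  B=8  C=62  D=29  E=12  F=3
Response(C) = first start − arrival = 45 − 1 = 44

44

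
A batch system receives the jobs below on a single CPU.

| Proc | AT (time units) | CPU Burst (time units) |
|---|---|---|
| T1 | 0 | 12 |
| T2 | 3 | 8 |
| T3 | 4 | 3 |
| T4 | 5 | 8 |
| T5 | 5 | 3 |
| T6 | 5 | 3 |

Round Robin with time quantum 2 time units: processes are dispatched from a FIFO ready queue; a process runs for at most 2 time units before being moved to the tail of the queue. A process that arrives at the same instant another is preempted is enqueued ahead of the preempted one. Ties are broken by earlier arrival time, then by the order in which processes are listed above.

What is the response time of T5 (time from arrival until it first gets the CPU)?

Gantt: | T1 0-4 | T2 4-6 | T3 6-8 | T1 8-10 | T4 10-12 | T5 12-14 | T6 14-16 | T2 16-18 | T3 18-19 | T1 19-21 | T4 21-23 | T5 23-24 | T6 24-25 | T2 25-27 | T1 27-29 | T4 29-31 | T2 31-33 | T1 33-35 | T4 35-37 |
Completion: T1=35  T2=33  T3=19  T4=37  T5=24  T6=25
Turnaround (C−A): T1=35  T2=30  T3=15  T4=32  T5=19  T6=20
Response(T5) = first start − arrival = 12 − 5 = 7

7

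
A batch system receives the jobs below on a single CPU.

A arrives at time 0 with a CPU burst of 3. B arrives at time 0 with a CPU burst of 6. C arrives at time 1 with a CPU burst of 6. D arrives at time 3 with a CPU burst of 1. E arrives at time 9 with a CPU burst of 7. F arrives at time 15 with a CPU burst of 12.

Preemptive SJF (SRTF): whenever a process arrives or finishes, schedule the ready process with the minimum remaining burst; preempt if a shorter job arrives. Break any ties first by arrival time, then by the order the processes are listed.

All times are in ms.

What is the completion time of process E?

Schedule: | A 0-3 | D 3-4 | B 4-10 | C 10-16 | E 16-23 | F 23-35 |
Completion: A=3  B=10  C=16  D=4  E=23  F=35
Turnaround (C−A): A=3  B=10  C=15  D=1  E=14  F=20

23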